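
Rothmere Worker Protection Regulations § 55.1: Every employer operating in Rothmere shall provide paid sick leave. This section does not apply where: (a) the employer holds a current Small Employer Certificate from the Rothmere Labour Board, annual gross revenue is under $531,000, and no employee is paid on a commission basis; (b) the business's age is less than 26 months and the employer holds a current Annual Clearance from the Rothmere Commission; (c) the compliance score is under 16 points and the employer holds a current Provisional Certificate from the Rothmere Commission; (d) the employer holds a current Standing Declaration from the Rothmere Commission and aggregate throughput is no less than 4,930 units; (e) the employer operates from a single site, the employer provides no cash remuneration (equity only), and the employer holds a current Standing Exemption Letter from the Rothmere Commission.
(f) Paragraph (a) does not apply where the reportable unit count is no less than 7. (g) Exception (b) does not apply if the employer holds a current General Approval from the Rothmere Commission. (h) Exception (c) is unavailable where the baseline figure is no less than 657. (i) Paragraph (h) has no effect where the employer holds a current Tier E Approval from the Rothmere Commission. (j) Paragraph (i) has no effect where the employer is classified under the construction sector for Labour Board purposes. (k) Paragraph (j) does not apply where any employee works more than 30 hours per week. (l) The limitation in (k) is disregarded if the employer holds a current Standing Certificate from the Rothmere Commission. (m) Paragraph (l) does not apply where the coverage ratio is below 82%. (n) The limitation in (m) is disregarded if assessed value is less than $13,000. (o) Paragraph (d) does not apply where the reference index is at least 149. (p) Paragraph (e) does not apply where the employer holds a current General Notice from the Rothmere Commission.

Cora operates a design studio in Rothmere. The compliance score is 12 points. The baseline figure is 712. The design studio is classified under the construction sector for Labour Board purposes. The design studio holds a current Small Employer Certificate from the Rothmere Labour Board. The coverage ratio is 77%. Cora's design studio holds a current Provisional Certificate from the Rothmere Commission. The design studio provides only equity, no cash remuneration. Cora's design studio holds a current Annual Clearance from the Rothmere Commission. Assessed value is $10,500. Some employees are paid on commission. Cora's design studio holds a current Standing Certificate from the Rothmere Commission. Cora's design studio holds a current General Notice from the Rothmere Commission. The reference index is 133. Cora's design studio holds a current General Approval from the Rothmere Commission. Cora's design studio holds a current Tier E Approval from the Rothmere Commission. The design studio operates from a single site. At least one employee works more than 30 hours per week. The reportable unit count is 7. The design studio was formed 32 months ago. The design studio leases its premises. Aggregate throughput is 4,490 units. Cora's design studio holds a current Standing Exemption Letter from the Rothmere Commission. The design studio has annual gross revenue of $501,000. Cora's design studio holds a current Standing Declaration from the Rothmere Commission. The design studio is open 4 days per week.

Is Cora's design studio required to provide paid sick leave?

Yes — Cora's design studio must provide paid sick leave.

Exception (a) does not apply: some employees are paid on commission.
Exception (b) fails — the business's age is 32 months, not less than 26 months.
Exception (c): the compliance score is 12 points, under the 16 points limit; a current Provisional Certificate is held — every condition holds. But: (h) operates — the baseline figure is 712, meeting the 657 threshold. (i) would limit (h) — a current Tier E Approval is held — but (j) sets (i) aside: (j) is engaged — the design studio is classified under the construction sector. (k) applies (at least one employee exceeds 30 hours/week), but is set aside by (l): (l) operates against (k): a current Standing Certificate is held. (m) would limit (l) — the coverage ratio is 77%, below the 82% limit — but (n) sets (m) aside: (n) operates against (m): assessed value is $10,500, less than the $13,000 limit. Exception (c) does not apply.
Exception (d) requires that aggregate throughput is no less than 4,930 units; but aggregate throughput is 4,490 units, short of 4,930 units, so (d) is unavailable.
All of (e)'s requirements are met (the employer operates from a single site; remuneration is equity-only; a current Standing Exemption Letter is held). But: (p) is engaged — a current General Notice is held. So (e) is unavailable.
No exception displaces § 55.1.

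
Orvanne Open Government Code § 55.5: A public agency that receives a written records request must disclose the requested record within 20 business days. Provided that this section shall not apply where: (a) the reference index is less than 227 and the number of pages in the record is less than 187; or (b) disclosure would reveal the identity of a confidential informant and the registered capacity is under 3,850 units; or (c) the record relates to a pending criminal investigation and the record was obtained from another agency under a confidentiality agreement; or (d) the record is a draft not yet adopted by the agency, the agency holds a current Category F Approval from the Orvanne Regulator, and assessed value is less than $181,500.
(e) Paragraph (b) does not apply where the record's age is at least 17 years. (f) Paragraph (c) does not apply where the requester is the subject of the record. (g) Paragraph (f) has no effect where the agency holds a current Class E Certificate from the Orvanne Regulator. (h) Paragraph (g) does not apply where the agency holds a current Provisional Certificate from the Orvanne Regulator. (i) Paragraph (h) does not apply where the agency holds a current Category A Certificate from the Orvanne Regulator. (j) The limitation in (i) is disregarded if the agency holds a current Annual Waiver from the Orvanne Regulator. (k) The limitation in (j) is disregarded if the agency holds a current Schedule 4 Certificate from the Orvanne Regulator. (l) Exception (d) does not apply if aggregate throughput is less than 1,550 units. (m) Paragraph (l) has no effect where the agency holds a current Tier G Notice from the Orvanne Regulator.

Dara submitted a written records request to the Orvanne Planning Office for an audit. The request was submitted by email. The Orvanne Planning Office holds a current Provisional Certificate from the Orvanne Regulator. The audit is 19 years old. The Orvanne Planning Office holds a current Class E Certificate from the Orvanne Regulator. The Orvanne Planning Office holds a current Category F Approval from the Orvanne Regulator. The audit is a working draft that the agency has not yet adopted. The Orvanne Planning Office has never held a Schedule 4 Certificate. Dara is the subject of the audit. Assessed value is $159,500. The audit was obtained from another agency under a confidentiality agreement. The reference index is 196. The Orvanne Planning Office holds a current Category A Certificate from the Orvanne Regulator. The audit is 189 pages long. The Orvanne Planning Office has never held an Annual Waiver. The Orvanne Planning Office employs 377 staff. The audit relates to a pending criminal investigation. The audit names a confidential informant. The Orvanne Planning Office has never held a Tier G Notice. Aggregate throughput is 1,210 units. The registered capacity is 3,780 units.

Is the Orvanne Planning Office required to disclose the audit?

Exception (a) fails — the number of pages in the record is 189, not less than 187.
All of (b)'s requirements are met (the audit names a confidential informant; the registered capacity is 3,780 units, under the 3,850 units limit). But applying paragraph (e): (e) operates against (b): the record's age is 19 years, meeting the 17 years threshold. So (b) is unavailable.
Exception (c): the audit relates to a pending investigation; the audit was obtained under a confidentiality agreement — every condition holds. Under paragraphs (f)–(k): (f) would limit (c) — Dara is the subject of the audit — but (g) sets (f) aside: (g) operates against (f): a current Class E Certificate is held. (h) would limit (g) — a current Provisional Certificate is held — but (i) sets (h) aside: (i) is engaged — a current Category A Certificate is held. (j), which would lift (i), is inapplicable — no current Annual Waiver is held. Exception (c) stands.
Exception (d): the audit is an unadopted draft; a current Category F Approval is held; assessed value is $159,500, less than the $181,500 limit — every condition holds. But applying paragraphs (l)–(m): (l) is triggered — aggregate throughput is 1,210 units, less than the 1,550 units limit. (m) is not triggered (the Tier G Notice is not current), so (l) stands. So (d) is unavailable.

No — exception (c) applies; the Orvanne Planning Office is not required to disclose the audit.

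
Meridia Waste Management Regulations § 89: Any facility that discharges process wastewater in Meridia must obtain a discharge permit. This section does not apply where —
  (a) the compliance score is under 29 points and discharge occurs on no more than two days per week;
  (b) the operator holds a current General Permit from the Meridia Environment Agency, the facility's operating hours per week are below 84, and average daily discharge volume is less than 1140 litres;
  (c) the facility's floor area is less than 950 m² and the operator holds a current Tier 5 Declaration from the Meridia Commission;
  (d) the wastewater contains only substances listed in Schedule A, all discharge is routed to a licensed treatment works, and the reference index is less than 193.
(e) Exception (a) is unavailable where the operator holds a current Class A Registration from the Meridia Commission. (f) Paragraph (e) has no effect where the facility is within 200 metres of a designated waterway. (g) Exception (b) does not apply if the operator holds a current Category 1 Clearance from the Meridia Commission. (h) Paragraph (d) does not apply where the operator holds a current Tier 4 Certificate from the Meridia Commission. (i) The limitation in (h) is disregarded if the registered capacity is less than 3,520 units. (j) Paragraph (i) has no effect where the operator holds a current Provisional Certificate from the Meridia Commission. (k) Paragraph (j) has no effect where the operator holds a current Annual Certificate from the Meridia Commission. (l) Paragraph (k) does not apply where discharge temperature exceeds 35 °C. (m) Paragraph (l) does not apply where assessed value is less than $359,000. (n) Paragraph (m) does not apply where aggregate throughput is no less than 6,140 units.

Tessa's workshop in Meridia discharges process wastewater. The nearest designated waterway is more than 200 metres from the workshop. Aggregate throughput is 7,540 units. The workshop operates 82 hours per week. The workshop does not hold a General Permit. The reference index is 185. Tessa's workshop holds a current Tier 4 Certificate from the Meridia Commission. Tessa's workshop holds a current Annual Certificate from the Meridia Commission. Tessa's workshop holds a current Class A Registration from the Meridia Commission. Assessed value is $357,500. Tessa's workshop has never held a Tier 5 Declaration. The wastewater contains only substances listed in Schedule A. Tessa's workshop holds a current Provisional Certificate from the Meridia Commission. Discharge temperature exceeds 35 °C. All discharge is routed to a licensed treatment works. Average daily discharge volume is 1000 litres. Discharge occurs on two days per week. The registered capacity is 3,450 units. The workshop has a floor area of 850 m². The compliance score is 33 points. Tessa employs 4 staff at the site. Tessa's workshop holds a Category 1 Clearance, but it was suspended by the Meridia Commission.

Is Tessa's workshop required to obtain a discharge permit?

Exception (a) requires that the compliance score is under 29 points; but the compliance score is 33 points, not under 29 points, so (a) is unavailable.
Exception (b) does not apply: no General Permit is held.
Exception (c) fails — the Tier 5 Declaration is not current.
Exception (d)'s conditions are all satisfied: the wastewater is Schedule-A-only; discharge is routed to a licensed treatment works; the reference index is 185, less than the 193 limit. But: (h) operates against (d): a current Tier 4 Certificate is held. (i) would limit (h) — the registered capacity is 3,450 units, less than the 3,520 units limit — but (j) sets (i) aside: (j) operates against (i): a current Provisional Certificate is held. (k) is engaged (a current Annual Certificate is held), but is itself disapplied by (l): (l) operates against (k): discharge temperature exceeds 35 °C. (m) would limit (l) — assessed value is $357,500, less than the $359,000 limit — but (n) sets (m) aside: (n) is engaged — aggregate throughput is 7,540 units, meeting the 6,140 units threshold. Exception (d) does not apply.
No exception is made out. Tessa's workshop falls within the general rule.

Yes — Tessa's workshop must obtain a discharge permit.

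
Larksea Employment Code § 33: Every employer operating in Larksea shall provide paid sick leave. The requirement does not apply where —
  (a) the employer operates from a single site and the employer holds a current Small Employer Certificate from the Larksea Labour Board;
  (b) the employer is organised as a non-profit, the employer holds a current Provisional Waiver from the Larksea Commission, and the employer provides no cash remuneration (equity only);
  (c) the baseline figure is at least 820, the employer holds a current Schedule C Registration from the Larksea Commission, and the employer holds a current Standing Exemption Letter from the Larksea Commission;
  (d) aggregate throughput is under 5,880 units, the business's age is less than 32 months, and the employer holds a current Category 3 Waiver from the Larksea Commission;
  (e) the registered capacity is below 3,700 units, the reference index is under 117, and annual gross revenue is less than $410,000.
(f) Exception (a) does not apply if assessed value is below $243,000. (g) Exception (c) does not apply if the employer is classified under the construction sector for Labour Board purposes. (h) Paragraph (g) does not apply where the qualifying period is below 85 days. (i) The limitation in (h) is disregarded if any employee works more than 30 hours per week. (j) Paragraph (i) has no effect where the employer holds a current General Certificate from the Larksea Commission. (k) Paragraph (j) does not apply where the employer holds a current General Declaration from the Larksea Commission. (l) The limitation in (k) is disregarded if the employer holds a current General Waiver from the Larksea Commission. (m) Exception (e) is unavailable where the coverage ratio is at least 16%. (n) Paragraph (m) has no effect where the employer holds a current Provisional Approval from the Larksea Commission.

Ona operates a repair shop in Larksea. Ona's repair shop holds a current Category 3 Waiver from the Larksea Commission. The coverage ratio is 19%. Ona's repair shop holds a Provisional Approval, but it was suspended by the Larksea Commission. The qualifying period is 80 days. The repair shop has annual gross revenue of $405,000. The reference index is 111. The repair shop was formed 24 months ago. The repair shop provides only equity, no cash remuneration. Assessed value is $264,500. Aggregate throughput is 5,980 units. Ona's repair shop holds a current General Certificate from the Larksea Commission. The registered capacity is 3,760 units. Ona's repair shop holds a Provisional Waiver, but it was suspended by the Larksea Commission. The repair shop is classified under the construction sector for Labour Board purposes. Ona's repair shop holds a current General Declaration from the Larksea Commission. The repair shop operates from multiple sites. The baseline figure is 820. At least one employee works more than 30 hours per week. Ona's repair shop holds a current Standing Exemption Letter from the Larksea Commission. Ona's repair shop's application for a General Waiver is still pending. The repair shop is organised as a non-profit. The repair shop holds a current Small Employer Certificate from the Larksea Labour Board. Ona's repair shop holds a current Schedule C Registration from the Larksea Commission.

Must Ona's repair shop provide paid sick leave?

Exception (a) requires that the employer operates from a single site; but the employer operates from multiple sites, so (a) is unavailable.
Exception (b) requires that the employer holds a current Provisional Waiver from the Larksea Commission; but there is no Provisional Waiver in force, so (b) is unavailable.
All of (c)'s requirements are met (the baseline figure is 820, meeting the 820 threshold; a current Schedule C Registration is held; a current Standing Exemption Letter is held). But: (g) applies — the repair shop is classified under the construction sector. (h) applies (the qualifying period is 80 days, below the 85 days limit), but is set aside by (i): (i) applies — at least one employee exceeds 30 hours/week. (j) is engaged (a current General Certificate is held), but is overridden by (k): (k) operates against (j): a current General Declaration is held. (l), which would lift (k), is not engaged — there is no General Waiver in force. So (c) is unavailable.
Exception (d) requires that aggregate throughput is under 5,880 units; but aggregate throughput is 5,980 units, not under 5,880 units, so (d) is unavailable.
Exception (e) does not apply: the registered capacity is 3,760 units, not below 3,700 units.
No exception displaces § 33.

Yes — Ona's repair shop must provide paid sick leave.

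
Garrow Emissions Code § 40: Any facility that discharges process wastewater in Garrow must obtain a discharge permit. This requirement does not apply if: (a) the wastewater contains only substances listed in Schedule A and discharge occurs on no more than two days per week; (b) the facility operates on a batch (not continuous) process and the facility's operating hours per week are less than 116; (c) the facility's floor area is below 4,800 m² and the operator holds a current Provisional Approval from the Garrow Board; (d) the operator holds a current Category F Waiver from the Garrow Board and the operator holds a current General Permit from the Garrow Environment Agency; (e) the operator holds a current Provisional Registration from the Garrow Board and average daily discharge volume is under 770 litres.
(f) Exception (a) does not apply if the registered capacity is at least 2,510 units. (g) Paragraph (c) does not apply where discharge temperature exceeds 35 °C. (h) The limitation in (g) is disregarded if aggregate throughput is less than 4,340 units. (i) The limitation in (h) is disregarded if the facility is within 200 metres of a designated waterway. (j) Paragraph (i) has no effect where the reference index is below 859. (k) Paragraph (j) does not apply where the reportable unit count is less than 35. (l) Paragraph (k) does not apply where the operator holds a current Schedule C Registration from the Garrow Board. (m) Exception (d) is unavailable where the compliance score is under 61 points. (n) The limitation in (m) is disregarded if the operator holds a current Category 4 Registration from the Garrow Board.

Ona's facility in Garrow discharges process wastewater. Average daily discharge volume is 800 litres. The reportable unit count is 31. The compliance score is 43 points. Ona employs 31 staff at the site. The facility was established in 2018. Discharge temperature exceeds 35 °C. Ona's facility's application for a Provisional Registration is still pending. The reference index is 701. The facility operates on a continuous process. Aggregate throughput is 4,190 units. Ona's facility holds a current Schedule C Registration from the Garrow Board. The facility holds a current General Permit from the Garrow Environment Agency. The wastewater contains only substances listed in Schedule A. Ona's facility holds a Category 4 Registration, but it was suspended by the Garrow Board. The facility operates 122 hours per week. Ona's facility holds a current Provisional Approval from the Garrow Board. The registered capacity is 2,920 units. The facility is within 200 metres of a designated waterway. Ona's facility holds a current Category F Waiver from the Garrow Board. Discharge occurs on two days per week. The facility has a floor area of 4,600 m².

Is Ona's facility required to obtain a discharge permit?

All of (a)'s requirements are met (the wastewater is Schedule-A-only; discharge occurs on no more than two days per week). But applying paragraph (f): (f) operates against (a): the registered capacity is 2,920 units, meeting the 2,510 units threshold. (a) is therefore removed.
Exception (b) requires that the facility operates on a batch (not continuous) process; but the facility operates on a continuous process, so (b) is unavailable.
Exception (c): the facility's floor area is 4,600 m², below the 4,800 m² limit; a current Provisional Approval is held — every condition holds. As to paragraphs (g)–(l): (g) operates (discharge temperature exceeds 35 °C), but is displaced by (h): (h) applies — aggregate throughput is 4,190 units, less than the 4,340 units limit. (i) would limit (h) — the facility is within 200 m of a designated waterway — but (j) sets (i) aside: (j) operates — the reference index is 701, below the 859 limit. (k) would limit (j) — the reportable unit count is 31, less than the 35 limit — but (l) sets (k) aside: (l) operates — a current Schedule C Registration is held. (c) remains available.
All of (d)'s requirements are met (a current Category F Waiver is held; a current General Permit is held). However, paragraphs (m)–(n) must be considered: (m) operates against (d): the compliance score is 43 points, under the 61 points limit. (n) is inapplicable (the Category 4 Registration is not current), so (m) stands. (d) is therefore removed.
Exception (e) requires that the operator holds a current Provisional Registration from the Garrow Board; but there is no Provisional Registration in force, so (e) is unavailable.

No — exception (c) applies; Ona's facility is not required to obtain a discharge permit.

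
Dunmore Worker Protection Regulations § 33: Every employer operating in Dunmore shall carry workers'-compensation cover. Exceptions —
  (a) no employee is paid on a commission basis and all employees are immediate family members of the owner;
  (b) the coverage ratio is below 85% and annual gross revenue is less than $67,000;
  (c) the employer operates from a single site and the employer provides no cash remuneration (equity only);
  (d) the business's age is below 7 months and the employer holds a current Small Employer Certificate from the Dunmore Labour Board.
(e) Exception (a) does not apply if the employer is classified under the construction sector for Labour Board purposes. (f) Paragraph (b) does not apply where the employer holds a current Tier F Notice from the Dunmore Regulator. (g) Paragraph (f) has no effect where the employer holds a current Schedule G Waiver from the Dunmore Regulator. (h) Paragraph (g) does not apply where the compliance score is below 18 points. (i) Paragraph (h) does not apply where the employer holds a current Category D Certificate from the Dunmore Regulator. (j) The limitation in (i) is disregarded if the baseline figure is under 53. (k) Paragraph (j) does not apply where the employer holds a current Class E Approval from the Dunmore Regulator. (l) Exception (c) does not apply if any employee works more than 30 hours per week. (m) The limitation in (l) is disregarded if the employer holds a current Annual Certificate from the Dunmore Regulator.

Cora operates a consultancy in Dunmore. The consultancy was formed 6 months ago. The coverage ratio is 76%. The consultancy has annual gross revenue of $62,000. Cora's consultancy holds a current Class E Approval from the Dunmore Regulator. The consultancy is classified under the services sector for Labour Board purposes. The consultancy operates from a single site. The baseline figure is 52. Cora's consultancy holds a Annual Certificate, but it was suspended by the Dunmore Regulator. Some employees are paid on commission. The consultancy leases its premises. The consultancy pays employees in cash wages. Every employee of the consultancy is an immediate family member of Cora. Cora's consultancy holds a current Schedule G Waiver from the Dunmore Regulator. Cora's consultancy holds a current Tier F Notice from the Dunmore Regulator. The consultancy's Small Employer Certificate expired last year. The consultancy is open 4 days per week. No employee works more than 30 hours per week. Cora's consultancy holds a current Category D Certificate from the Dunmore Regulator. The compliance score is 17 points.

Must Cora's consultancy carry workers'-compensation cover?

Exception (a) does not apply: some employees are paid on commission.
Exception (b): the coverage ratio is 76%, below the 85% limit; annual gross revenue is $62,000, less than the $67,000 limit — every condition holds. Under paragraphs (f)–(k): (f) would limit (b) — a current Tier F Notice is held — but (g) sets (f) aside: (g) is engaged — a current Schedule G Waiver is held. (h) would limit (g) — the compliance score is 17 points, below the 18 points limit — but (i) sets (h) aside: (i) operates against (h): a current Category D Certificate is held. (j) would limit (i) — the baseline figure is 52, under the 53 limit — but (k) sets (j) aside: (k) operates against (j): a current Class E Approval is held. So (b) applies.
Exception (c) fails — employees are paid cash wages.
Exception (d) requires that the employer holds a current Small Employer Certificate from the Dunmore Labour Board; but the Small Employer Certificate has expired, so (d) is unavailable.

No — exception (b) applies; Cora's consultancy is not required to carry workers'-compensation cover.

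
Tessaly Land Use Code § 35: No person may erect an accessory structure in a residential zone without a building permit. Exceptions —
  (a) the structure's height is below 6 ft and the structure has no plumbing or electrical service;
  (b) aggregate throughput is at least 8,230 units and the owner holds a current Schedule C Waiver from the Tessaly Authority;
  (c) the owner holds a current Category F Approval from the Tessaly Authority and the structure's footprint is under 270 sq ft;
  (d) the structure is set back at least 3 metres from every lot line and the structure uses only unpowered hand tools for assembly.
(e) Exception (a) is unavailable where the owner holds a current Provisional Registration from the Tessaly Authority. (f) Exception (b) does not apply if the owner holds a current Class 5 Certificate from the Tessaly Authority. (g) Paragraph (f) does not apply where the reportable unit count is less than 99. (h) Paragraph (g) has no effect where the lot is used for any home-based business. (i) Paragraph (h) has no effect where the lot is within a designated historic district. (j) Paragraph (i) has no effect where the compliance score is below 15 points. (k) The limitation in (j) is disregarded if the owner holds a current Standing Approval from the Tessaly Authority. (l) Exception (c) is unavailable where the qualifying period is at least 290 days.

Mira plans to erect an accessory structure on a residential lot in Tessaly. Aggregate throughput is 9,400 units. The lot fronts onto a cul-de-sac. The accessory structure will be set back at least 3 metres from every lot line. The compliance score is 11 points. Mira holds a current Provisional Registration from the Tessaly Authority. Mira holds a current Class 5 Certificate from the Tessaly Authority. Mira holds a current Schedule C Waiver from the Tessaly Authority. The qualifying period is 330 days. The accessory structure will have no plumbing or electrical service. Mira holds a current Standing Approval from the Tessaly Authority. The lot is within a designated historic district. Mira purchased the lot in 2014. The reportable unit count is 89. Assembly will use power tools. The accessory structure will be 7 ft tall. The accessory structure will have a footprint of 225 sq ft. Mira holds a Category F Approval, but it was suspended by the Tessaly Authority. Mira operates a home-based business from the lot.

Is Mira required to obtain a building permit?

No — exception (b) applies; Mira does not need a building permit.

Exception (a) fails — the structure's height is 7 ft, not below 6 ft.
Exception (b)'s conditions are all satisfied: aggregate throughput is 9,400 units, meeting the 8,230 units threshold; a current Schedule C Waiver is held. Under paragraphs (f)–(k): (f) is engaged (a current Class 5 Certificate is held), but is set aside by (g): (g) is engaged — the reportable unit count is 89, less than the 99 limit. (h) would limit (g) — a home-based business operates on the lot — but (i) sets (h) aside: (i) operates — the lot is in a historic district. (j) would limit (i) — the compliance score is 11 points, below the 15 points limit — but (k) sets (j) aside: (k) is triggered — a current Standing Approval is held. So (b) applies.
Exception (c) does not apply: no current Category F Approval is held.
Exception (d) fails — assembly uses power tools.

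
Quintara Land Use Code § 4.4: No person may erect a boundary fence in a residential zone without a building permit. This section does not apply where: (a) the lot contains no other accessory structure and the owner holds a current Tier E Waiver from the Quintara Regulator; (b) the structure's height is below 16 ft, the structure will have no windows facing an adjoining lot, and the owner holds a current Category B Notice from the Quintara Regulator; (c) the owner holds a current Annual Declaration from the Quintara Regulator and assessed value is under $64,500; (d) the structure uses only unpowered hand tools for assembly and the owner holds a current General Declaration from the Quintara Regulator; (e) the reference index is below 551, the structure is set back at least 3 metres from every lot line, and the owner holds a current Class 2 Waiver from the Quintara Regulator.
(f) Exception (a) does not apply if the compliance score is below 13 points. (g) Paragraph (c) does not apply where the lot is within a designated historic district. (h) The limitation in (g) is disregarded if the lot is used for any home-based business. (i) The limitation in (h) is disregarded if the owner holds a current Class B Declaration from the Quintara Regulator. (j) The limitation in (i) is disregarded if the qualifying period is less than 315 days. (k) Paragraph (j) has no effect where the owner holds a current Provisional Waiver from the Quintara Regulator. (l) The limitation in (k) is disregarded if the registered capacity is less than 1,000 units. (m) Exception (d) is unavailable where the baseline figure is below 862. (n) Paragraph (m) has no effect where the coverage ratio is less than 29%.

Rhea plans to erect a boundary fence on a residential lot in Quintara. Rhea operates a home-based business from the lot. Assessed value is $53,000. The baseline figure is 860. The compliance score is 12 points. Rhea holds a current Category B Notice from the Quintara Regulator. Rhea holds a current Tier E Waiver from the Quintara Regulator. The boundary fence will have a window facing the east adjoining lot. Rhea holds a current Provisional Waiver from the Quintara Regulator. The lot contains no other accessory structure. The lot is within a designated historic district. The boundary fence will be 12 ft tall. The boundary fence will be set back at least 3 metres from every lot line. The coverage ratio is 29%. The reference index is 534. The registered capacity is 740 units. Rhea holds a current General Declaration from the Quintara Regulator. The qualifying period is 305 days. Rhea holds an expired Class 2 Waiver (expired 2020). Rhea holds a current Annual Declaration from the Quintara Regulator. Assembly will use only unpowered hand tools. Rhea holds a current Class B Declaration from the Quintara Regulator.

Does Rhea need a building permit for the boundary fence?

All of (a)'s requirements are met (the lot has no other accessory structure; a current Tier E Waiver is held). But applying paragraph (f): (f) is engaged — the compliance score is 12 points, below the 13 points limit. So (a) is unavailable.
Exception (b) fails — a window faces an adjoining lot.
All of (c)'s requirements are met (a current Annual Declaration is held; assessed value is $53,000, under the $64,500 limit). Applying paragraphs (g)–(l): (g) is triggered (the lot is in a historic district), but yields to (h): (h) operates against (g): a home-based business operates on the lot. (i) would limit (h) — a current Class B Declaration is held — but (j) sets (i) aside: (j) operates against (i): the qualifying period is 305 days, less than the 315 days limit. (k) is triggered (a current Provisional Waiver is held), but is itself disapplied by (l): (l) operates against (k): the registered capacity is 740 units, less than the 1,000 units limit. Exception (c) stands.
Exception (d) is satisfied on its face — assembly uses only hand tools; a current General Declaration is held. But: (m) operates — the baseline figure is 860, below the 862 limit. (n), which would lift (m), does not operate here — the coverage ratio is 29%, not less than 29%. (d) is therefore removed.
Exception (e) fails — the Class 2 Waiver is not current.

No — exception (c) applies; Rhea does not need a building permit.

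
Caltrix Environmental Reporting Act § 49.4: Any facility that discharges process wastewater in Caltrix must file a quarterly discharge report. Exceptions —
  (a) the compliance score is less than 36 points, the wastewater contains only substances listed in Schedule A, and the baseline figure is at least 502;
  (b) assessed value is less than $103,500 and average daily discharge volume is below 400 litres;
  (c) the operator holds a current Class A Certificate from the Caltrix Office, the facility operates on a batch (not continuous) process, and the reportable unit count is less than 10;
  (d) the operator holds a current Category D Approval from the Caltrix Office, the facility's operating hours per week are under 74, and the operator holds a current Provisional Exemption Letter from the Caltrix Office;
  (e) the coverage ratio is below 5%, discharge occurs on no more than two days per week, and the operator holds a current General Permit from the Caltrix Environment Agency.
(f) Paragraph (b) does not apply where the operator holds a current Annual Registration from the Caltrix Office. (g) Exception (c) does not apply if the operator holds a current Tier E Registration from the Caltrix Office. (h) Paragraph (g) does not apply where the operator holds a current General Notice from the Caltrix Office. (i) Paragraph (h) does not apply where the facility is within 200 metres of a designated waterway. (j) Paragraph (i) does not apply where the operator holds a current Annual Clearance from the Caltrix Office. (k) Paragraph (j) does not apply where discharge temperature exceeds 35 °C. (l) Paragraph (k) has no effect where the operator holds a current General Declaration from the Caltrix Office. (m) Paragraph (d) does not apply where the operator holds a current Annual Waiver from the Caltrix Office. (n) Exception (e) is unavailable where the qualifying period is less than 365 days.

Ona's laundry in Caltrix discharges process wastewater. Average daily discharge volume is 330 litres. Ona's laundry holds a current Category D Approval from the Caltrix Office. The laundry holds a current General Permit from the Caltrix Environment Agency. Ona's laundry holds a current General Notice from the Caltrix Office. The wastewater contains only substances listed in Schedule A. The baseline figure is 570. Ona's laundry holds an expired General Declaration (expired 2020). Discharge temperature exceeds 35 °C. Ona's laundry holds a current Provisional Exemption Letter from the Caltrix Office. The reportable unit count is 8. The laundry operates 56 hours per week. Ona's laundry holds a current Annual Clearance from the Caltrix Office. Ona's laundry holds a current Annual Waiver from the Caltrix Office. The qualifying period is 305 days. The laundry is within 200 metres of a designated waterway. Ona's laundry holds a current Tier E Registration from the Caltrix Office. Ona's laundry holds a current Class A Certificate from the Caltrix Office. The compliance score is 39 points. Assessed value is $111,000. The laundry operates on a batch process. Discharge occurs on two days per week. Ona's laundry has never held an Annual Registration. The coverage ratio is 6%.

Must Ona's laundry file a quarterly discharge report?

Exception (a) requires that the compliance score is less than 36 points; but the compliance score is 39 points, not less than 36 points, so (a) is unavailable.
Exception (b) fails — assessed value is $111,000, not less than $103,500.
Exception (c): a current Class A Certificate is held; the facility operates on a batch process; the reportable unit count is 8, less than the 10 limit — every condition holds. Turning to paragraphs (g)–(l): (g) operates against (c): a current Tier E Registration is held. (h) is engaged (a current General Notice is held), but is displaced by (i): (i) operates against (h): the laundry is within 200 m of a designated waterway. (j) would limit (i) — a current Annual Clearance is held — but (k) sets (j) aside: (k) is triggered — discharge temperature exceeds 35 °C. (l), which would lift (k), is not engaged — there is no General Declaration in force. (c) is therefore removed.
Exception (d)'s conditions are all satisfied: a current Category D Approval is held; the facility's operating hours per week are 56, under the 74 limit; a current Provisional Exemption Letter is held. But applying paragraph (m): (m) applies — a current Annual Waiver is held. (d) is therefore removed.
Exception (e) does not apply: the coverage ratio is 6%, not below 5%.
No exception displaces § 49.4.

Yes — Ona's laundry must file a quarterly discharge report.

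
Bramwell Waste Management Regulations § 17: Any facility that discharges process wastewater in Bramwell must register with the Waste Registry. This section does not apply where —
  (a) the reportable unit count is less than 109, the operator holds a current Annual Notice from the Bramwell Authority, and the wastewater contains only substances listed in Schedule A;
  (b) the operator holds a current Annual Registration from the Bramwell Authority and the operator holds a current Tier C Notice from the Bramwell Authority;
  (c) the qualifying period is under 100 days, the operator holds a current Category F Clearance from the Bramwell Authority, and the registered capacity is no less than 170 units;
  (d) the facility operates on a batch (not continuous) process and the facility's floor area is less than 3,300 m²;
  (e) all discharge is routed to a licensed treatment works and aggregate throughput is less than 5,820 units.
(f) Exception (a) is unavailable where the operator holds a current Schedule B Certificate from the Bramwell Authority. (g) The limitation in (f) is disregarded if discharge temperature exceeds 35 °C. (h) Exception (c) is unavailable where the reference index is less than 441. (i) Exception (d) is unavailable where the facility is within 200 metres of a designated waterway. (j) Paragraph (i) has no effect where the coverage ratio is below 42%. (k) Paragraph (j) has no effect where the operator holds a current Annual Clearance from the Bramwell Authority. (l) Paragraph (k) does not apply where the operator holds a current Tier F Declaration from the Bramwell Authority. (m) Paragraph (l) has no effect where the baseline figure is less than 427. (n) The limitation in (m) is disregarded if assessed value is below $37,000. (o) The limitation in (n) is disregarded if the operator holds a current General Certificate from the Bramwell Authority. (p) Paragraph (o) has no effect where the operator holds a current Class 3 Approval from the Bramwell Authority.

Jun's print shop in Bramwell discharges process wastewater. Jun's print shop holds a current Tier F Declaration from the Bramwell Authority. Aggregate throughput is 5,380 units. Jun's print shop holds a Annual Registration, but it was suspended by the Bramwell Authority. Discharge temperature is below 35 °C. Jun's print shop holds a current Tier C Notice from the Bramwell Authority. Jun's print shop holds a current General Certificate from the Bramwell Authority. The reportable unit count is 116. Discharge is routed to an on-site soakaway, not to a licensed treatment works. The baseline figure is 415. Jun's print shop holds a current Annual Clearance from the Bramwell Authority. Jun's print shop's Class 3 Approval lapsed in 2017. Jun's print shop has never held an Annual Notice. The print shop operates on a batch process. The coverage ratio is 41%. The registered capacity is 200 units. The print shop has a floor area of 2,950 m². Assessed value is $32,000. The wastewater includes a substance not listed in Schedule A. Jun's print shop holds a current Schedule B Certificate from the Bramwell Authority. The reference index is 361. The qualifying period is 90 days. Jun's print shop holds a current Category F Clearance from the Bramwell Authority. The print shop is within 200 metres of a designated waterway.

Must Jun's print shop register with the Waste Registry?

Exception (a) requires that the reportable unit count is less than 109; but the reportable unit count is 116, not less than 109, so (a) is unavailable.
Exception (b) requires that the operator holds a current Annual Registration from the Bramwell Authority; but no current Annual Registration is held, so (b) is unavailable.
Exception (c)'s conditions are all satisfied: the qualifying period is 90 days, under the 100 days limit; a current Category F Clearance is held; the registered capacity is 200 units, meeting the 170 units threshold. But applying paragraph (h): (h) is triggered — the reference index is 361, less than the 441 limit. Exception (c) does not apply.
All of (d)'s requirements are met (the facility operates on a batch process; the facility's floor area is 2,950 m², less than the 3,300 m² limit). But applying paragraphs (i)–(p): (i) operates against (d): the print shop is within 200 m of a designated waterway. (j) is engaged (the coverage ratio is 41%, below the 42% limit), but is overridden by (k): (k) is engaged — a current Annual Clearance is held. (l) would limit (k) — a current Tier F Declaration is held — but (m) sets (l) aside: (m) is triggered — the baseline figure is 415, less than the 427 limit. (n) is engaged (assessed value is $32,000, below the $37,000 limit), but yields to (o): (o) operates against (n): a current General Certificate is held. (p) does not operate here (the Class 3 Approval is not current), so (o) stands. So (d) is unavailable.
Exception (e) does not apply: discharge is not routed to a licensed treatment works.
None of the exceptions is available; § 17 applies in full.

Yes — Jun's print shop must register with the Waste Registry.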